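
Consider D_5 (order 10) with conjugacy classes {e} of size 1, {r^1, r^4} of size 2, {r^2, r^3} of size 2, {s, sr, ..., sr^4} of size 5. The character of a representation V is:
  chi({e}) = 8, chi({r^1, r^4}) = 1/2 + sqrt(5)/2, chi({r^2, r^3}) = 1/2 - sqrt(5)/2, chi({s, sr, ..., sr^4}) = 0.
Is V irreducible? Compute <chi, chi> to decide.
Not irreducible (reducible): <chi, chi> = 7 > 1.

Working: <chi, chi> = (1/|G|) sum_C |C| * |chi(C)|^2 = (1/10)[1*|8|^2 + 2*|1/2 + sqrt(5)/2|^2 + 2*|1/2 - sqrt(5)/2|^2 + 5*|0|^2]
  = (1/10)[(64) + (sqrt(5) + 3) + (3 - sqrt(5)) + (0)] = 70/10 = 7.
A character is irreducible iff <chi, chi> = 1, so this representation is reducible.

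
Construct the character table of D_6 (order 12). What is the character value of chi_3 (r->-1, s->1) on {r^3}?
Conjugacy classes: {e} of size 1, {r^3} of size 1, {r^1, r^5} of size 2, {r^2, r^4} of size 2, {s, sr^2, ...} of size 3, {sr, sr^3, ...} of size 3.
Character table:
  irrep \ class              {e} (size 1)  {r^3} (size 1)  {r^1, r^5} (size 2)  {r^2, r^4} (size 2)  {s, sr^2, ...} (size 3)  {sr, sr^3, ...} (size 3)
  chi_1 (triv)               1             1               1                    1                    1                        1                       
  chi_2 (sign: r->1, s->-1)  1             1               1                    1                    -1                       -1                      
  chi_3 (r->-1, s->1)        1             -1              -1                   1                    1                        -1                      
  chi_4 (r->-1, s->-1)       1             -1              -1                   1                    -1                       1                       
  chi_5 (2d, j=1)            2             -2              1                    -1                   0                        0                       
  chi_6 (2d, j=2)            2             2               -1                   -1                   0                        0                       

Spot check: chi_3 (r->-1, s->1) on {r^3} = -1.

Justification: D_6 has order 2*6 = 12 with 6 conjugacy classes, hence 6 irreducibles. Sum of squared dims 1 + 1 + 1 + 1 + 4 + 4 = 12 = |G|. Linear characters come from the abelianisation; the 2-dimensional irreps have character r^k -> 2*cos(2*pi*j*k/6), reflections -> 0.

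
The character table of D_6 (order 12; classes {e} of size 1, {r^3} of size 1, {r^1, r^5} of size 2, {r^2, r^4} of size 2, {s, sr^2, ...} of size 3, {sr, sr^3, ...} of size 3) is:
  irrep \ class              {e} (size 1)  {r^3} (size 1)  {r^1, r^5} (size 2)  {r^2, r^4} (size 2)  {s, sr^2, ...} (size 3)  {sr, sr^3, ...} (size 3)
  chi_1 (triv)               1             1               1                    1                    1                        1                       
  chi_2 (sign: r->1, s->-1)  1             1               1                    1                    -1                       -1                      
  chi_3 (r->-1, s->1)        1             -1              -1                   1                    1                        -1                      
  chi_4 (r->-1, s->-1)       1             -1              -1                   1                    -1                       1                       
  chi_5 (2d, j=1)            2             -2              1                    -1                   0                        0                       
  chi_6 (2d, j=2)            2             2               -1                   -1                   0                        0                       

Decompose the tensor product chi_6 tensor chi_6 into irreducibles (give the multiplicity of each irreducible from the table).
chi_6 tensor chi_6 = chi_1 + chi_2 + chi_6 (all other irreducibles have multiplicity 0).

The character of a tensor product is the pointwise product (chi_6 * chi_6)(C) = chi_6(C) * chi_6(C):
  {e}: (2)*(2), {r^3}: (2)*(2), {r^1, r^5}: (-1)*(-1), {r^2, r^4}: (-1)*(-1), {s, sr^2, ...}: (0)*(0), {sr, sr^3, ...}: (0)*(0)
so (chi_6 * chi_6) takes values
  {e} -> 4, {r^3} -> 4, {r^1, r^5} -> 1, {r^2, r^4} -> 1, {s, sr^2, ...} -> 0, {sr, sr^3, ...} -> 0.
Now take the inner product of this character with each irreducible chi from the table, <chi_6*chi_6, chi> = (1/12) sum_C |C| (chi_6*chi_6)(C) conj(chi(C)):
  <chi_6*chi_6, chi_1> = (1/12)[1*(4)*conj(1) + 1*(4)*conj(1) + 2*(1)*conj(1) + 2*(1)*conj(1) + 3*(0)*conj(1) + 3*(0)*conj(1)]
      = (1/12)[(4) + (4) + (2) + (2) + (0) + (0)] = 12/12 = 1
  <chi_6*chi_6, chi_2> = (1/12)[1*(4)*conj(1) + 1*(4)*conj(1) + 2*(1)*conj(1) + 2*(1)*conj(1) + 3*(0)*conj(-1) + 3*(0)*conj(-1)]
      = (1/12)[(4) + (4) + (2) + (2) + (0) + (0)] = 12/12 = 1
  <chi_6*chi_6, chi_3> = (1/12)[1*(4)*conj(1) + 1*(4)*conj(-1) + 2*(1)*conj(-1) + 2*(1)*conj(1) + 3*(0)*conj(1) + 3*(0)*conj(-1)]
      = (1/12)[(4) + (-4) + (-2) + (2) + (0) + (0)] = 0/12 = 0
  <chi_6*chi_6, chi_4> = (1/12)[1*(4)*conj(1) + 1*(4)*conj(-1) + 2*(1)*conj(-1) + 2*(1)*conj(1) + 3*(0)*conj(-1) + 3*(0)*conj(1)]
      = (1/12)[(4) + (-4) + (-2) + (2) + (0) + (0)] = 0/12 = 0
  <chi_6*chi_6, chi_5> = (1/12)[1*(4)*conj(2) + 1*(4)*conj(-2) + 2*(1)*conj(1) + 2*(1)*conj(-1) + 3*(0)*conj(0) + 3*(0)*conj(0)]
      = (1/12)[(8) + (-8) + (2) + (-2) + (0) + (0)] = 0/12 = 0
  <chi_6*chi_6, chi_6> = (1/12)[1*(4)*conj(2) + 1*(4)*conj(2) + 2*(1)*conj(-1) + 2*(1)*conj(-1) + 3*(0)*conj(0) + 3*(0)*conj(0)]
      = (1/12)[(8) + (8) + (-2) + (-2) + (0) + (0)] = 12/12 = 1
Hence the multiplicities are chi_1: 1, chi_2: 1, chi_6: 1. Dimension check: dim(chi_6)*dim(chi_6) = 2*2 = 4 and sum (mult * dim) = 1*1 + 1*1 + 1*2 = 4.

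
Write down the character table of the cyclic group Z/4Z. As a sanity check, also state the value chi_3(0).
Character table of Z/4Z (irreps indexed chi_0,...,chi_3 with chi_k(m) = zeta_4^(k*m), zeta_4 = exp(2*pi*i/4)):
  irrep \ class  {0} (size 1)  {1} (size 1)  {2} (size 1)  {3} (size 1)
  chi_0          1             1             1             1           
  chi_1          1             I             -1            -I          
  chi_2          1             -1            1             -1          
  chi_3          1             -I            -1            I           

Spot check: chi_3(0) = zeta_4^(3*0) = zeta_4^0 = 1.

Derivation: Z/4Z is abelian, so all 4 irreducible complex representations are 1-dimensional. They are given by chi_k(m) = zeta_4^(k*m) for k = 0,...,3. Row orthogonality: sum_m chi_k(m) conj(chi_l(m)) = 4 * [k = l].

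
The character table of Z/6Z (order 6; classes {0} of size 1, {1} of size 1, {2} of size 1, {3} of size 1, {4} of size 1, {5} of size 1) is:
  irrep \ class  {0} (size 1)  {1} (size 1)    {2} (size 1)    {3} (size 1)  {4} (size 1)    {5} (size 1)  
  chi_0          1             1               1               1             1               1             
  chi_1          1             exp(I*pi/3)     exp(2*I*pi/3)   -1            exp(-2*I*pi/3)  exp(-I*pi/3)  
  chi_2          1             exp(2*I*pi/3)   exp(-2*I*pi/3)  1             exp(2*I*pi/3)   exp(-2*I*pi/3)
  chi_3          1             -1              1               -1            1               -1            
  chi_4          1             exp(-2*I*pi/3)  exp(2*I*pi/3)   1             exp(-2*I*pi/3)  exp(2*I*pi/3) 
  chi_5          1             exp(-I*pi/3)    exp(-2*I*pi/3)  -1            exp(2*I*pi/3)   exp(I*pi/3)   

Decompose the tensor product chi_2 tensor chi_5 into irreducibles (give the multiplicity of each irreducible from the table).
chi_2 tensor chi_5 = chi_1 (all other irreducibles have multiplicity 0).

The character of a tensor product is the pointwise product (chi_2 * chi_5)(C) = chi_2(C) * chi_5(C):
  {0}: (1)*(1), {1}: (exp(2*I*pi/3))*(exp(-I*pi/3)), {2}: (exp(-2*I*pi/3))*(exp(-2*I*pi/3)), {3}: (1)*(-1), {4}: (exp(2*I*pi/3))*(exp(2*I*pi/3)), {5}: (exp(-2*I*pi/3))*(exp(I*pi/3))
so (chi_2 * chi_5) takes values
  {0} -> 1, {1} -> exp(I*pi/3), {2} -> exp(2*I*pi/3), {3} -> -1, {4} -> exp(-2*I*pi/3), {5} -> exp(-I*pi/3).
Now take the inner product of this character with each irreducible chi from the table, <chi_2*chi_5, chi> = (1/6) sum_C |C| (chi_2*chi_5)(C) conj(chi(C)):
  <chi_2*chi_5, chi_0> = (1/6)[1*(1)*conj(1) + 1*(exp(I*pi/3))*conj(1) + 1*(exp(2*I*pi/3))*conj(1) + 1*(-1)*conj(1) + 1*(exp(-2*I*pi/3))*conj(1) + 1*(exp(-I*pi/3))*conj(1)]
      = (1/6)[(1) + (exp(I*pi/3)) + (exp(2*I*pi/3)) + (-1) + (exp(-2*I*pi/3)) + (exp(-I*pi/3))] = 0/6 = 0
  <chi_2*chi_5, chi_1> = (1/6)[1*(1)*conj(1) + 1*(exp(I*pi/3))*conj(exp(I*pi/3)) + 1*(exp(2*I*pi/3))*conj(exp(2*I*pi/3)) + 1*(-1)*conj(-1) + 1*(exp(-2*I*pi/3))*conj(exp(-2*I*pi/3)) + 1*(exp(-I*pi/3))*conj(exp(-I*pi/3))]
      = (1/6)[(1) + (1) + (1) + (1) + (1) + (1)] = 6/6 = 1
  <chi_2*chi_5, chi_2> = (1/6)[1*(1)*conj(1) + 1*(exp(I*pi/3))*conj(exp(2*I*pi/3)) + 1*(exp(2*I*pi/3))*conj(exp(-2*I*pi/3)) + 1*(-1)*conj(1) + 1*(exp(-2*I*pi/3))*conj(exp(2*I*pi/3)) + 1*(exp(-I*pi/3))*conj(exp(-2*I*pi/3))]
      = (1/6)[(1) + (exp(-I*pi/3)) + (exp(-2*I*pi/3)) + (-1) + (exp(2*I*pi/3)) + (exp(I*pi/3))] = 0/6 = 0
  <chi_2*chi_5, chi_3> = (1/6)[1*(1)*conj(1) + 1*(exp(I*pi/3))*conj(-1) + 1*(exp(2*I*pi/3))*conj(1) + 1*(-1)*conj(-1) + 1*(exp(-2*I*pi/3))*conj(1) + 1*(exp(-I*pi/3))*conj(-1)]
      = (1/6)[(1) + (-exp(I*pi/3)) + (exp(2*I*pi/3)) + (1) + (exp(-2*I*pi/3)) + (-exp(-I*pi/3))] = 0/6 = 0
  <chi_2*chi_5, chi_4> = (1/6)[1*(1)*conj(1) + 1*(exp(I*pi/3))*conj(exp(-2*I*pi/3)) + 1*(exp(2*I*pi/3))*conj(exp(2*I*pi/3)) + 1*(-1)*conj(1) + 1*(exp(-2*I*pi/3))*conj(exp(-2*I*pi/3)) + 1*(exp(-I*pi/3))*conj(exp(2*I*pi/3))]
      = (1/6)[(1) + (-1) + (1) + (-1) + (1) + (-1)] = 0/6 = 0
  <chi_2*chi_5, chi_5> = (1/6)[1*(1)*conj(1) + 1*(exp(I*pi/3))*conj(exp(-I*pi/3)) + 1*(exp(2*I*pi/3))*conj(exp(-2*I*pi/3)) + 1*(-1)*conj(-1) + 1*(exp(-2*I*pi/3))*conj(exp(2*I*pi/3)) + 1*(exp(-I*pi/3))*conj(exp(I*pi/3))]
      = (1/6)[(1) + (exp(2*I*pi/3)) + (exp(-2*I*pi/3)) + (1) + (exp(2*I*pi/3)) + (exp(-2*I*pi/3))] = 0/6 = 0
(Exp terms are combined using exp(i*s)*conj(exp(i*t)) = exp(i*(s-t)), and sums of them are collapsed using the identity that for every m > 1 the m distinct m-th roots of unity sum to 0, e.g. 1 + exp(2*I*pi/3) + exp(-2*I*pi/3) = 0.)
Hence the multiplicities are chi_1: 1. Dimension check: dim(chi_2)*dim(chi_5) = 1*1 = 1 and sum (mult * dim) = 1*1 = 1.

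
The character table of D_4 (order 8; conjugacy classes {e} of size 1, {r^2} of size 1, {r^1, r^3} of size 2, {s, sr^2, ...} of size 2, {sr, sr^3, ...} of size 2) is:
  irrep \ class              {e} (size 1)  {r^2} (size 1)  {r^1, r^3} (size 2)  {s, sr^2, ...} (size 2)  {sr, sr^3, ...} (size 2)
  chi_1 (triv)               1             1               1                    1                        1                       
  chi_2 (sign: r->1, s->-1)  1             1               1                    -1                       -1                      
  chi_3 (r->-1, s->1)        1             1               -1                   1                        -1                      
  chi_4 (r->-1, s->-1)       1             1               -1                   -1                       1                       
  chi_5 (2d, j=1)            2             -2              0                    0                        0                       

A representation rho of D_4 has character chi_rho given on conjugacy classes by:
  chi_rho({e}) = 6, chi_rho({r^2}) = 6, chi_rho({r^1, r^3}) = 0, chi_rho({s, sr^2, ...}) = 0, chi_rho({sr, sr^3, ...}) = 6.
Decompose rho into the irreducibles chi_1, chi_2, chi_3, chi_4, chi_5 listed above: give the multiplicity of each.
Multiplicities: chi_1: 3, chi_2: 0, chi_3: 0, chi_4: 3, chi_5: 0.

Use <chi_rho, chi> = (1/|G|) sum_C |C| * chi_rho(C) * conj(chi(C)) with |G| = 8 for each irreducible chi in the table:
  <chi_rho, chi_1> = (1/8)[1*(6)*conj(1) + 1*(6)*conj(1) + 2*(0)*conj(1) + 2*(0)*conj(1) + 2*(6)*conj(1)]
      = (1/8)[(6) + (6) + (0) + (0) + (12)] = 24/8 = 3
  <chi_rho, chi_2> = (1/8)[1*(6)*conj(1) + 1*(6)*conj(1) + 2*(0)*conj(1) + 2*(0)*conj(-1) + 2*(6)*conj(-1)]
      = (1/8)[(6) + (6) + (0) + (0) + (-12)] = 0/8 = 0
  <chi_rho, chi_3> = (1/8)[1*(6)*conj(1) + 1*(6)*conj(1) + 2*(0)*conj(-1) + 2*(0)*conj(1) + 2*(6)*conj(-1)]
      = (1/8)[(6) + (6) + (0) + (0) + (-12)] = 0/8 = 0
  <chi_rho, chi_4> = (1/8)[1*(6)*conj(1) + 1*(6)*conj(1) + 2*(0)*conj(-1) + 2*(0)*conj(-1) + 2*(6)*conj(1)]
      = (1/8)[(6) + (6) + (0) + (0) + (12)] = 24/8 = 3
  <chi_rho, chi_5> = (1/8)[1*(6)*conj(2) + 1*(6)*conj(-2) + 2*(0)*conj(0) + 2*(0)*conj(0) + 2*(6)*conj(0)]
      = (1/8)[(12) + (-12) + (0) + (0) + (0)] = 0/8 = 0
Dimension check: dim(rho) = sum (mult * dim) = 3*1 + 0*1 + 0*1 + 3*1 + 0*2 = 6 = chi_rho(e) = 6.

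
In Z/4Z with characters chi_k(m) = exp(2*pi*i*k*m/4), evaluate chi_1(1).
chi_1(1) = zeta_4^1 = I

Solution. chi_1(1) = zeta_4^(1*1) = zeta_4^1. Since zeta_4^4 = 1, this equals zeta_4^1 = exp(2*pi*i*1/4) = I.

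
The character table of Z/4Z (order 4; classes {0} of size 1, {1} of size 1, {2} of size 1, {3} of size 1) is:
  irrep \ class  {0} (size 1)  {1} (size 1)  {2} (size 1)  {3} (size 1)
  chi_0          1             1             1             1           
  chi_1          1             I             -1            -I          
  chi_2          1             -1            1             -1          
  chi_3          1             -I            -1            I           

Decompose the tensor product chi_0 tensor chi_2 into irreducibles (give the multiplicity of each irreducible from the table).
chi_0 tensor chi_2 = chi_2 (all other irreducibles have multiplicity 0).

Argument: The character of a tensor product is the pointwise product (chi_0 * chi_2)(C) = chi_0(C) * chi_2(C):
  {0}: (1)*(1), {1}: (1)*(-1), {2}: (1)*(1), {3}: (1)*(-1)
so (chi_0 * chi_2) takes values
  {0} -> 1, {1} -> -1, {2} -> 1, {3} -> -1.
Now take the inner product of this character with each irreducible chi from the table, <chi_0*chi_2, chi> = (1/4) sum_C |C| (chi_0*chi_2)(C) conj(chi(C)):
  <chi_0*chi_2, chi_0> = (1/4)[1*(1)*conj(1) + 1*(-1)*conj(1) + 1*(1)*conj(1) + 1*(-1)*conj(1)]
      = (1/4)[(1) + (-1) + (1) + (-1)] = 0/4 = 0
  <chi_0*chi_2, chi_1> = (1/4)[1*(1)*conj(1) + 1*(-1)*conj(I) + 1*(1)*conj(-1) + 1*(-1)*conj(-I)]
      = (1/4)[(1) + (I) + (-1) + (-I)] = 0/4 = 0
  <chi_0*chi_2, chi_2> = (1/4)[1*(1)*conj(1) + 1*(-1)*conj(-1) + 1*(1)*conj(1) + 1*(-1)*conj(-1)]
      = (1/4)[(1) + (1) + (1) + (1)] = 4/4 = 1
  <chi_0*chi_2, chi_3> = (1/4)[1*(1)*conj(1) + 1*(-1)*conj(-I) + 1*(1)*conj(-1) + 1*(-1)*conj(I)]
      = (1/4)[(1) + (-I) + (-1) + (I)] = 0/4 = 0
(Exp terms are combined using exp(i*s)*conj(exp(i*t)) = exp(i*(s-t)), and sums of them are collapsed using the identity that for every m > 1 the m distinct m-th roots of unity sum to 0, e.g. 1 + exp(2*I*pi/3) + exp(-2*I*pi/3) = 0.)
Hence the multiplicities are chi_2: 1. Dimension check: dim(chi_0)*dim(chi_2) = 1*1 = 1 and sum (mult * dim) = 1*1 = 1.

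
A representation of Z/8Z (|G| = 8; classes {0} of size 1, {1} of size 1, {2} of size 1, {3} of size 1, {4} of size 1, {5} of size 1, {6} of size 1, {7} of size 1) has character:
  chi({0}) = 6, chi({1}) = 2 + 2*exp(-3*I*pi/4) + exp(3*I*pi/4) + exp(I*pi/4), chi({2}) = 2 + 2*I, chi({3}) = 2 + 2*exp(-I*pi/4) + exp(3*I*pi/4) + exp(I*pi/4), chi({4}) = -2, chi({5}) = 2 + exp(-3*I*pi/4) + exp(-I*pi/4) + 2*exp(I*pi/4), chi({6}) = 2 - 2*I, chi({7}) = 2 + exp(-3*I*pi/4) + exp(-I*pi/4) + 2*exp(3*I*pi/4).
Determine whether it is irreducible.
Not irreducible (reducible): <chi, chi> = 10 > 1.

Details: <chi, chi> = (1/|G|) sum_C |C| * |chi(C)|^2 = (1/8)[1*|6|^2 + 1*|2 + 2*exp(-3*I*pi/4) + exp(3*I*pi/4) + exp(I*pi/4)|^2 + 1*|2 + 2*I|^2 + 1*|2 + 2*exp(-I*pi/4) + exp(3*I*pi/4) + exp(I*pi/4)|^2 + 1*|-2|^2 + 1*|2 + exp(-3*I*pi/4) + exp(-I*pi/4) + 2*exp(I*pi/4)|^2 + 1*|2 - 2*I|^2 + 1*|2 + exp(-3*I*pi/4) + exp(-I*pi/4) + 2*exp(3*I*pi/4)|^2]
  = (1/8)[(36) + (6 + 6*exp(-3*I*pi/4) + 2*exp(-I*pi/4) + 2*exp(I*pi/4) + 6*exp(3*I*pi/4)) + (8) + (6 + 6*exp(-I*pi/4) + 2*exp(-3*I*pi/4) + 2*exp(3*I*pi/4) + 6*exp(I*pi/4)) + (4) + (6 + 6*exp(-I*pi/4) + 2*exp(-3*I*pi/4) + 2*exp(3*I*pi/4) + 6*exp(I*pi/4)) + (8) + (6 + 6*exp(-3*I*pi/4) + 2*exp(-I*pi/4) + 2*exp(I*pi/4) + 6*exp(3*I*pi/4))] = 80/8 = 10.
(Exp terms are combined using exp(i*s)*conj(exp(i*t)) = exp(i*(s-t)), and sums of them are collapsed using the identity that for every m > 1 the m distinct m-th roots of unity sum to 0, e.g. 1 + exp(2*I*pi/3) + exp(-2*I*pi/3) = 0.)
A character is irreducible iff <chi, chi> = 1, so this representation is reducible.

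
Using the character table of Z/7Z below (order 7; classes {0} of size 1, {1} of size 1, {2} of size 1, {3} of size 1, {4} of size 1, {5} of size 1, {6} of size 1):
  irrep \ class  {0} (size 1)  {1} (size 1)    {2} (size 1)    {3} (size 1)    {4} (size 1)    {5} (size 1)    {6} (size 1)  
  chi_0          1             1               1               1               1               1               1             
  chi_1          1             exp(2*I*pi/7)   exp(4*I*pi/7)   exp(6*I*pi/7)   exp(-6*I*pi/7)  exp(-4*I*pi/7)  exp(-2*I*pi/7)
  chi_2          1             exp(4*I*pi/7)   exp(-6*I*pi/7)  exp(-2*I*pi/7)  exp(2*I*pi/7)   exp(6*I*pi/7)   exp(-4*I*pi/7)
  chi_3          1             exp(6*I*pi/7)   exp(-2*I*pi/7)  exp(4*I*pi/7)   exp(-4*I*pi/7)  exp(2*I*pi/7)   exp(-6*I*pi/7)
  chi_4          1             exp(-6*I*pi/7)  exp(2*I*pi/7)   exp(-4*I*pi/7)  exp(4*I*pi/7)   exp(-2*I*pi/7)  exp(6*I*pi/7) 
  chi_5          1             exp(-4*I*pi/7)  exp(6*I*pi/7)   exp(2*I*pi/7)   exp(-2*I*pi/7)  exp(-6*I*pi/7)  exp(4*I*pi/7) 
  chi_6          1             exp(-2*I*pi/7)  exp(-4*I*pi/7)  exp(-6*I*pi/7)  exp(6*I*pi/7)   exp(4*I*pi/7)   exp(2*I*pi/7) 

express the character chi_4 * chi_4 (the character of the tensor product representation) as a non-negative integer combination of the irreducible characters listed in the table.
chi_4 tensor chi_4 = chi_1 (all other irreducibles have multiplicity 0).

Justification: The character of a tensor product is the pointwise product (chi_4 * chi_4)(C) = chi_4(C) * chi_4(C):
  {0}: (1)*(1), {1}: (exp(-6*I*pi/7))*(exp(-6*I*pi/7)), {2}: (exp(2*I*pi/7))*(exp(2*I*pi/7)), {3}: (exp(-4*I*pi/7))*(exp(-4*I*pi/7)), {4}: (exp(4*I*pi/7))*(exp(4*I*pi/7)), {5}: (exp(-2*I*pi/7))*(exp(-2*I*pi/7)), {6}: (exp(6*I*pi/7))*(exp(6*I*pi/7))
so (chi_4 * chi_4) takes values
  {0} -> 1, {1} -> exp(2*I*pi/7), {2} -> exp(4*I*pi/7), {3} -> exp(6*I*pi/7), {4} -> exp(-6*I*pi/7), {5} -> exp(-4*I*pi/7), {6} -> exp(-2*I*pi/7).
Now take the inner product of this character with each irreducible chi from the table, <chi_4*chi_4, chi> = (1/7) sum_C |C| (chi_4*chi_4)(C) conj(chi(C)):
  <chi_4*chi_4, chi_0> = (1/7)[1*(1)*conj(1) + 1*(exp(2*I*pi/7))*conj(1) + 1*(exp(4*I*pi/7))*conj(1) + 1*(exp(6*I*pi/7))*conj(1) + 1*(exp(-6*I*pi/7))*conj(1) + 1*(exp(-4*I*pi/7))*conj(1) + 1*(exp(-2*I*pi/7))*conj(1)]
      = (1/7)[(1) + (exp(2*I*pi/7)) + (exp(4*I*pi/7)) + (exp(6*I*pi/7)) + (exp(-6*I*pi/7)) + (exp(-4*I*pi/7)) + (exp(-2*I*pi/7))] = 0/7 = 0
  <chi_4*chi_4, chi_1> = (1/7)[1*(1)*conj(1) + 1*(exp(2*I*pi/7))*conj(exp(2*I*pi/7)) + 1*(exp(4*I*pi/7))*conj(exp(4*I*pi/7)) + 1*(exp(6*I*pi/7))*conj(exp(6*I*pi/7)) + 1*(exp(-6*I*pi/7))*conj(exp(-6*I*pi/7)) + 1*(exp(-4*I*pi/7))*conj(exp(-4*I*pi/7)) + 1*(exp(-2*I*pi/7))*conj(exp(-2*I*pi/7))]
      = (1/7)[(1) + (1) + (1) + (1) + (1) + (1) + (1)] = 7/7 = 1
  <chi_4*chi_4, chi_2> = (1/7)[1*(1)*conj(1) + 1*(exp(2*I*pi/7))*conj(exp(4*I*pi/7)) + 1*(exp(4*I*pi/7))*conj(exp(-6*I*pi/7)) + 1*(exp(6*I*pi/7))*conj(exp(-2*I*pi/7)) + 1*(exp(-6*I*pi/7))*conj(exp(2*I*pi/7)) + 1*(exp(-4*I*pi/7))*conj(exp(6*I*pi/7)) + 1*(exp(-2*I*pi/7))*conj(exp(-4*I*pi/7))]
      = (1/7)[(1) + (exp(-2*I*pi/7)) + (exp(-4*I*pi/7)) + (exp(-6*I*pi/7)) + (exp(6*I*pi/7)) + (exp(4*I*pi/7)) + (exp(2*I*pi/7))] = 0/7 = 0
  <chi_4*chi_4, chi_3> = (1/7)[1*(1)*conj(1) + 1*(exp(2*I*pi/7))*conj(exp(6*I*pi/7)) + 1*(exp(4*I*pi/7))*conj(exp(-2*I*pi/7)) + 1*(exp(6*I*pi/7))*conj(exp(4*I*pi/7)) + 1*(exp(-6*I*pi/7))*conj(exp(-4*I*pi/7)) + 1*(exp(-4*I*pi/7))*conj(exp(2*I*pi/7)) + 1*(exp(-2*I*pi/7))*conj(exp(-6*I*pi/7))]
      = (1/7)[(1) + (exp(-4*I*pi/7)) + (exp(6*I*pi/7)) + (exp(2*I*pi/7)) + (exp(-2*I*pi/7)) + (exp(-6*I*pi/7)) + (exp(4*I*pi/7))] = 0/7 = 0
  <chi_4*chi_4, chi_4> = (1/7)[1*(1)*conj(1) + 1*(exp(2*I*pi/7))*conj(exp(-6*I*pi/7)) + 1*(exp(4*I*pi/7))*conj(exp(2*I*pi/7)) + 1*(exp(6*I*pi/7))*conj(exp(-4*I*pi/7)) + 1*(exp(-6*I*pi/7))*conj(exp(4*I*pi/7)) + 1*(exp(-4*I*pi/7))*conj(exp(-2*I*pi/7)) + 1*(exp(-2*I*pi/7))*conj(exp(6*I*pi/7))]
      = (1/7)[(1) + (exp(-6*I*pi/7)) + (exp(2*I*pi/7)) + (exp(-4*I*pi/7)) + (exp(4*I*pi/7)) + (exp(-2*I*pi/7)) + (exp(6*I*pi/7))] = 0/7 = 0
  <chi_4*chi_4, chi_5> = (1/7)[1*(1)*conj(1) + 1*(exp(2*I*pi/7))*conj(exp(-4*I*pi/7)) + 1*(exp(4*I*pi/7))*conj(exp(6*I*pi/7)) + 1*(exp(6*I*pi/7))*conj(exp(2*I*pi/7)) + 1*(exp(-6*I*pi/7))*conj(exp(-2*I*pi/7)) + 1*(exp(-4*I*pi/7))*conj(exp(-6*I*pi/7)) + 1*(exp(-2*I*pi/7))*conj(exp(4*I*pi/7))]
      = (1/7)[(1) + (exp(6*I*pi/7)) + (exp(-2*I*pi/7)) + (exp(4*I*pi/7)) + (exp(-4*I*pi/7)) + (exp(2*I*pi/7)) + (exp(-6*I*pi/7))] = 0/7 = 0
  <chi_4*chi_4, chi_6> = (1/7)[1*(1)*conj(1) + 1*(exp(2*I*pi/7))*conj(exp(-2*I*pi/7)) + 1*(exp(4*I*pi/7))*conj(exp(-4*I*pi/7)) + 1*(exp(6*I*pi/7))*conj(exp(-6*I*pi/7)) + 1*(exp(-6*I*pi/7))*conj(exp(6*I*pi/7)) + 1*(exp(-4*I*pi/7))*conj(exp(4*I*pi/7)) + 1*(exp(-2*I*pi/7))*conj(exp(2*I*pi/7))]
      = (1/7)[(1) + (exp(4*I*pi/7)) + (exp(-6*I*pi/7)) + (exp(-2*I*pi/7)) + (exp(2*I*pi/7)) + (exp(6*I*pi/7)) + (exp(-4*I*pi/7))] = 0/7 = 0
(Exp terms are combined using exp(i*s)*conj(exp(i*t)) = exp(i*(s-t)), and sums of them are collapsed using the identity that for every m > 1 the m distinct m-th roots of unity sum to 0, e.g. 1 + exp(2*I*pi/3) + exp(-2*I*pi/3) = 0.)
Hence the multiplicities are chi_1: 1. Dimension check: dim(chi_4)*dim(chi_4) = 1*1 = 1 and sum (mult * dim) = 1*1 = 1.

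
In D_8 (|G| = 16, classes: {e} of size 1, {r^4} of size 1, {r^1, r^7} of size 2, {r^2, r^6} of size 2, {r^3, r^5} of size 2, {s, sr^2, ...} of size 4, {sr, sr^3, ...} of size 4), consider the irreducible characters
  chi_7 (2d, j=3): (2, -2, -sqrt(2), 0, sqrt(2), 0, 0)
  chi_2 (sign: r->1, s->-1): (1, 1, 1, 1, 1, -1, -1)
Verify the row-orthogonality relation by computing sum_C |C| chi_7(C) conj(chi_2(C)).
Sum = 0; so <chi_7, chi_2> = 0 (distinct irreducibles are orthogonal).

Explanation: Compute term by term over conjugacy classes (|C| * chi_7(C) * conj(chi_2(C))):
  1*(2)*conj(1) + 1*(-2)*conj(1) + 2*(-sqrt(2))*conj(1) + 2*(0)*conj(1) + 2*(sqrt(2))*conj(1) + 4*(0)*conj(-1) + 4*(0)*conj(-1)
  = (2) + (-2) + (-2*sqrt(2)) + (0) + (2*sqrt(2)) + (0) + (0)
  = 0.
Dividing by |G| = 16 gives 0/16 = 0, matching the row-orthogonality relation <chi_7, chi_2> = [chi_7 = chi_2].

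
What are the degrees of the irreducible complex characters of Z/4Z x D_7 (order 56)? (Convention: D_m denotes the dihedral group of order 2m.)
Dimensions: 1, 1, 1, 1, 1, 1, 1, 1, 2, 2, 2, 2, 2, 2, 2, 2, 2, 2, 2, 2

Proof sketch: There are 20 irreducibles (= number of conjugacy classes). Their dimensions d_i satisfy sum d_i^2 = |G| = 56: 1 + 1 + 1 + 1 + 1 + 1 + 1 + 1 + 4 + 4 + 4 + 4 + 4 + 4 + 4 + 4 + 4 + 4 + 4 + 4 = 56. (For the product with Z/4Z: each of the 4 1-dim characters of Z/4Z tensors with each irrep of D_7, giving 4 copies of each D_7-dimension.)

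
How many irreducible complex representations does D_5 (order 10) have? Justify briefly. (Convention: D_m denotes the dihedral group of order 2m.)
4

Justification: The number of irreducible complex representations of a finite group equals its number of conjugacy classes. D_5 has 4 conjugacy classes ((n+3)/2 for n odd), so D_5 (order 10) has exactly 4 irreducible complex representations.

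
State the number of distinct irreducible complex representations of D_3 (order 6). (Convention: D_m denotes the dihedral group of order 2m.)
3

Working: The number of irreducible complex representations of a finite group equals its number of conjugacy classes. D_3 has 3 conjugacy classes ((n+3)/2 for n odd), so D_3 (order 6) has exactly 3 irreducible complex representations.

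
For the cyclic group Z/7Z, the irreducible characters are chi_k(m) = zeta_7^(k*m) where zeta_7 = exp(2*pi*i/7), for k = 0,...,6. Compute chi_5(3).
chi_5(3) = zeta_7^15 = exp(2*I*pi/7)

Argument: chi_5(3) = zeta_7^(5*3) = zeta_7^15. Since zeta_7^7 = 1, this equals zeta_7^1 = exp(2*pi*i*1/7) = exp(2*I*pi/7).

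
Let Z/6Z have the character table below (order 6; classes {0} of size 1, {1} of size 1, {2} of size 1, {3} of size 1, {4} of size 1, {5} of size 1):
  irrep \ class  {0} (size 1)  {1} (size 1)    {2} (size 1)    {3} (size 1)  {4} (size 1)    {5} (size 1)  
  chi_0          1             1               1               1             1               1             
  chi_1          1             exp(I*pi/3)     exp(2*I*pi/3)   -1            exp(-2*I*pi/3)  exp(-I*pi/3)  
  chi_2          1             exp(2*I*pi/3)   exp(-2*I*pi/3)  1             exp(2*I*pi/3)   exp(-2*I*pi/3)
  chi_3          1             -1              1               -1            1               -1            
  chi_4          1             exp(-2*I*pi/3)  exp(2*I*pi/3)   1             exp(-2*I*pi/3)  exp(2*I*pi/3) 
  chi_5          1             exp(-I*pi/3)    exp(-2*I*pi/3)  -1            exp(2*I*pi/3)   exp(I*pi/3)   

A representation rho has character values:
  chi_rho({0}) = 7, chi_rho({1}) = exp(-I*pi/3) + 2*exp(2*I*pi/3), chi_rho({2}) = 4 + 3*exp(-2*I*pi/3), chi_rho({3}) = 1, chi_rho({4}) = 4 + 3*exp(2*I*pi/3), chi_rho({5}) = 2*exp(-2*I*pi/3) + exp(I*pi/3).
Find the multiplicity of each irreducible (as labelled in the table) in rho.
Multiplicities: chi_0: 2, chi_1: 0, chi_2: 2, chi_3: 2, chi_4: 0, chi_5: 1.

Use <chi_rho, chi> = (1/|G|) sum_C |C| * chi_rho(C) * conj(chi(C)) with |G| = 6 for each irreducible chi in the table:
  <chi_rho, chi_0> = (1/6)[1*(7)*conj(1) + 1*(exp(-I*pi/3) + 2*exp(2*I*pi/3))*conj(1) + 1*(4 + 3*exp(-2*I*pi/3))*conj(1) + 1*(1)*conj(1) + 1*(4 + 3*exp(2*I*pi/3))*conj(1) + 1*(2*exp(-2*I*pi/3) + exp(I*pi/3))*conj(1)]
      = (1/6)[(7) + (exp(-I*pi/3) + 2*exp(2*I*pi/3)) + (4 + 3*exp(-2*I*pi/3)) + (1) + (4 + 3*exp(2*I*pi/3)) + (2*exp(-2*I*pi/3) + exp(I*pi/3))] = 12/6 = 2
  <chi_rho, chi_1> = (1/6)[1*(7)*conj(1) + 1*(exp(-I*pi/3) + 2*exp(2*I*pi/3))*conj(exp(I*pi/3)) + 1*(4 + 3*exp(-2*I*pi/3))*conj(exp(2*I*pi/3)) + 1*(1)*conj(-1) + 1*(4 + 3*exp(2*I*pi/3))*conj(exp(-2*I*pi/3)) + 1*(2*exp(-2*I*pi/3) + exp(I*pi/3))*conj(exp(-I*pi/3))]
      = (1/6)[(7) + (exp(-2*I*pi/3) + 2*exp(I*pi/3)) + (4*exp(-2*I*pi/3) + 3*exp(2*I*pi/3)) + (-1) + (3*exp(-2*I*pi/3) + 4*exp(2*I*pi/3)) + (2*exp(-I*pi/3) + exp(2*I*pi/3))] = 0/6 = 0
  <chi_rho, chi_2> = (1/6)[1*(7)*conj(1) + 1*(exp(-I*pi/3) + 2*exp(2*I*pi/3))*conj(exp(2*I*pi/3)) + 1*(4 + 3*exp(-2*I*pi/3))*conj(exp(-2*I*pi/3)) + 1*(1)*conj(1) + 1*(4 + 3*exp(2*I*pi/3))*conj(exp(2*I*pi/3)) + 1*(2*exp(-2*I*pi/3) + exp(I*pi/3))*conj(exp(-2*I*pi/3))]
      = (1/6)[(7) + (1) + (3 + 4*exp(2*I*pi/3)) + (1) + (3 + 4*exp(-2*I*pi/3)) + (1)] = 12/6 = 2
  <chi_rho, chi_3> = (1/6)[1*(7)*conj(1) + 1*(exp(-I*pi/3) + 2*exp(2*I*pi/3))*conj(-1) + 1*(4 + 3*exp(-2*I*pi/3))*conj(1) + 1*(1)*conj(-1) + 1*(4 + 3*exp(2*I*pi/3))*conj(1) + 1*(2*exp(-2*I*pi/3) + exp(I*pi/3))*conj(-1)]
      = (1/6)[(7) + (-2*exp(2*I*pi/3) - exp(-I*pi/3)) + (4 + 3*exp(-2*I*pi/3)) + (-1) + (4 + 3*exp(2*I*pi/3)) + (-exp(I*pi/3) - 2*exp(-2*I*pi/3))] = 12/6 = 2
  <chi_rho, chi_4> = (1/6)[1*(7)*conj(1) + 1*(exp(-I*pi/3) + 2*exp(2*I*pi/3))*conj(exp(-2*I*pi/3)) + 1*(4 + 3*exp(-2*I*pi/3))*conj(exp(2*I*pi/3)) + 1*(1)*conj(1) + 1*(4 + 3*exp(2*I*pi/3))*conj(exp(-2*I*pi/3)) + 1*(2*exp(-2*I*pi/3) + exp(I*pi/3))*conj(exp(2*I*pi/3))]
      = (1/6)[(7) + (2*exp(-2*I*pi/3) + exp(I*pi/3)) + (4*exp(-2*I*pi/3) + 3*exp(2*I*pi/3)) + (1) + (3*exp(-2*I*pi/3) + 4*exp(2*I*pi/3)) + (exp(-I*pi/3) + 2*exp(2*I*pi/3))] = 0/6 = 0
  <chi_rho, chi_5> = (1/6)[1*(7)*conj(1) + 1*(exp(-I*pi/3) + 2*exp(2*I*pi/3))*conj(exp(-I*pi/3)) + 1*(4 + 3*exp(-2*I*pi/3))*conj(exp(-2*I*pi/3)) + 1*(1)*conj(-1) + 1*(4 + 3*exp(2*I*pi/3))*conj(exp(2*I*pi/3)) + 1*(2*exp(-2*I*pi/3) + exp(I*pi/3))*conj(exp(I*pi/3))]
      = (1/6)[(7) + (-1) + (3 + 4*exp(2*I*pi/3)) + (-1) + (3 + 4*exp(-2*I*pi/3)) + (-1)] = 6/6 = 1
(Exp terms are combined using exp(i*s)*conj(exp(i*t)) = exp(i*(s-t)), and sums of them are collapsed using the identity that for every m > 1 the m distinct m-th roots of unity sum to 0, e.g. 1 + exp(2*I*pi/3) + exp(-2*I*pi/3) = 0.)
Dimension check: dim(rho) = sum (mult * dim) = 2*1 + 0*1 + 2*1 + 2*1 + 0*1 + 1*1 = 7 = chi_rho(e) = 7.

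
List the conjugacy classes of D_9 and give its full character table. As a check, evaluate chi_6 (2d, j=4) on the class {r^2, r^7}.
Conjugacy classes: {e} of size 1, {r^1, r^8} of size 2, {r^2, r^7} of size 2, {r^3, r^6} of size 2, {r^4, r^5} of size 2, {s, sr, ..., sr^8} of size 9.
Character table:
  irrep \ class              {e} (size 1)  {r^1, r^8} (size 2)  {r^2, r^7} (size 2)  {r^3, r^6} (size 2)  {r^4, r^5} (size 2)  {s, sr, ..., sr^8} (size 9)
  chi_1 (triv)               1             1                    1                    1                    1                    1                          
  chi_2 (sign: r->1, s->-1)  1             1                    1                    1                    1                    -1                         
  chi_3 (2d, j=1)            2             2*cos(2*pi/9)        2*cos(4*pi/9)        -1                   -2*cos(pi/9)         0                          
  chi_4 (2d, j=2)            2             2*cos(4*pi/9)        -2*cos(pi/9)         -1                   2*cos(2*pi/9)        0                          
  chi_5 (2d, j=3)            2             -1                   -1                   2                    -1                   0                          
  chi_6 (2d, j=4)            2             -2*cos(pi/9)         2*cos(2*pi/9)        -1                   2*cos(4*pi/9)        0                          

Spot check: chi_6 (2d, j=4) on {r^2, r^7} = 2*cos(2*pi/9).

Justification: D_9 has order 2*9 = 18 with 6 conjugacy classes, hence 6 irreducibles. Sum of squared dims 1 + 1 + 4 + 4 + 4 + 4 = 18 = |G|. Linear characters come from the abelianisation; the 2-dimensional irreps have character r^k -> 2*cos(2*pi*j*k/9), reflections -> 0.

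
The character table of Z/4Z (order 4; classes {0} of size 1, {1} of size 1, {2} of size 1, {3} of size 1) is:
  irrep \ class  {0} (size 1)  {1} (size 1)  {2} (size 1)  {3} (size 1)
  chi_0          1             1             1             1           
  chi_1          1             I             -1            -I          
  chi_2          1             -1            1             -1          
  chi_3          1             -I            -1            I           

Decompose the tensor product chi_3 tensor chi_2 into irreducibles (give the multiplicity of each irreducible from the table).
chi_3 tensor chi_2 = chi_1 (all other irreducibles have multiplicity 0).

The character of a tensor product is the pointwise product (chi_3 * chi_2)(C) = chi_3(C) * chi_2(C):
  {0}: (1)*(1), {1}: (-I)*(-1), {2}: (-1)*(1), {3}: (I)*(-1)
so (chi_3 * chi_2) takes values
  {0} -> 1, {1} -> I, {2} -> -1, {3} -> -I.
Now take the inner product of this character with each irreducible chi from the table, <chi_3*chi_2, chi> = (1/4) sum_C |C| (chi_3*chi_2)(C) conj(chi(C)):
  <chi_3*chi_2, chi_0> = (1/4)[1*(1)*conj(1) + 1*(I)*conj(1) + 1*(-1)*conj(1) + 1*(-I)*conj(1)]
      = (1/4)[(1) + (I) + (-1) + (-I)] = 0/4 = 0
  <chi_3*chi_2, chi_1> = (1/4)[1*(1)*conj(1) + 1*(I)*conj(I) + 1*(-1)*conj(-1) + 1*(-I)*conj(-I)]
      = (1/4)[(1) + (1) + (1) + (1)] = 4/4 = 1
  <chi_3*chi_2, chi_2> = (1/4)[1*(1)*conj(1) + 1*(I)*conj(-1) + 1*(-1)*conj(1) + 1*(-I)*conj(-1)]
      = (1/4)[(1) + (-I) + (-1) + (I)] = 0/4 = 0
  <chi_3*chi_2, chi_3> = (1/4)[1*(1)*conj(1) + 1*(I)*conj(-I) + 1*(-1)*conj(-1) + 1*(-I)*conj(I)]
      = (1/4)[(1) + (-1) + (1) + (-1)] = 0/4 = 0
(Exp terms are combined using exp(i*s)*conj(exp(i*t)) = exp(i*(s-t)), and sums of them are collapsed using the identity that for every m > 1 the m distinct m-th roots of unity sum to 0, e.g. 1 + exp(2*I*pi/3) + exp(-2*I*pi/3) = 0.)
Hence the multiplicities are chi_1: 1. Dimension check: dim(chi_3)*dim(chi_2) = 1*1 = 1 and sum (mult * dim) = 1*1 = 1.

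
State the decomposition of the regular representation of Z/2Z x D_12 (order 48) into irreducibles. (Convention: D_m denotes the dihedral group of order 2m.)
Each irreducible V_i of dimension d_i appears with multiplicity d_i, i.e. rho_reg = (direct sum over all irreducibles V_i) d_i V_i. The irreducible dimensions for Z/2Z x D_12 are 1, 1, 1, 1, 1, 1, 1, 1, 2, 2, 2, 2, 2, 2, 2, 2, 2, 2: 8 irreducibles of dimension 1, each with multiplicity 1; 10 irreducibles of dimension 2, each with multiplicity 2. Total dimension 8*1*1 + 10*2*2 = 48 = |G|.

Derivation: General theorem: in the regular representation of a finite group G, each irreducible appears with multiplicity equal to its dimension. Check: dim(rho_reg) = sum d_i^2 = 1 + 1 + 1 + 1 + 1 + 1 + 1 + 1 + 4 + 4 + 4 + 4 + 4 + 4 + 4 + 4 + 4 + 4 = 48 = |G|.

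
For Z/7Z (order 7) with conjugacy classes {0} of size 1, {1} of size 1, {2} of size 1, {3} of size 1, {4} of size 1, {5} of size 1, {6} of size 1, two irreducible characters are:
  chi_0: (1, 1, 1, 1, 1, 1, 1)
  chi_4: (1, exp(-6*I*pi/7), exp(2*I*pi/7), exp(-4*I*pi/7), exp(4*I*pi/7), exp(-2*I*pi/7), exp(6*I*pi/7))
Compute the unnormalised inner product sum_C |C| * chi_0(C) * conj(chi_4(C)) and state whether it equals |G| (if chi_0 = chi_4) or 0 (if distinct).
Sum = 0; so <chi_0, chi_4> = 0 (distinct irreducibles are orthogonal).

Justification: Compute term by term over conjugacy classes (|C| * chi_0(C) * conj(chi_4(C))):
  1*(1)*conj(1) + 1*(1)*conj(exp(-6*I*pi/7)) + 1*(1)*conj(exp(2*I*pi/7)) + 1*(1)*conj(exp(-4*I*pi/7)) + 1*(1)*conj(exp(4*I*pi/7)) + 1*(1)*conj(exp(-2*I*pi/7)) + 1*(1)*conj(exp(6*I*pi/7))
  = (1) + (exp(6*I*pi/7)) + (exp(-2*I*pi/7)) + (exp(4*I*pi/7)) + (exp(-4*I*pi/7)) + (exp(2*I*pi/7)) + (exp(-6*I*pi/7))
  = 0.
(Exp terms are combined using exp(i*s)*conj(exp(i*t)) = exp(i*(s-t)), and sums of them are collapsed using the identity that for every m > 1 the m distinct m-th roots of unity sum to 0, e.g. 1 + exp(2*I*pi/3) + exp(-2*I*pi/3) = 0.)
Dividing by |G| = 7 gives 0/7 = 0, matching the row-orthogonality relation <chi_0, chi_4> = [chi_0 = chi_4].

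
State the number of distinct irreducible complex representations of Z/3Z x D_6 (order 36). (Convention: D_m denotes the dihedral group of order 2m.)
18

Reasoning: The number of irreducible complex representations of a finite group equals its number of conjugacy classes. For a direct product, #classes(G x H) = #classes(G) * #classes(H). Z/3Z has 3 classes (abelian), D_6 has 6 classes, so 3 * 6 = 18, so Z/3Z x D_6 (order 36) has exactly 18 irreducible complex representations.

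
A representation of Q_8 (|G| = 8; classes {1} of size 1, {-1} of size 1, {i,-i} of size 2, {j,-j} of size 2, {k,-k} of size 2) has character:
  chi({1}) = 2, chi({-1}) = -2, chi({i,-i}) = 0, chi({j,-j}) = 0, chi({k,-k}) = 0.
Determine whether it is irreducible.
Irreducible: <chi, chi> = 1.

Working: <chi, chi> = (1/|G|) sum_C |C| * |chi(C)|^2 = (1/8)[1*|2|^2 + 1*|-2|^2 + 2*|0|^2 + 2*|0|^2 + 2*|0|^2]
  = (1/8)[(4) + (4) + (0) + (0) + (0)] = 8/8 = 1.
A character is irreducible iff <chi, chi> = 1, so this representation is irreducible.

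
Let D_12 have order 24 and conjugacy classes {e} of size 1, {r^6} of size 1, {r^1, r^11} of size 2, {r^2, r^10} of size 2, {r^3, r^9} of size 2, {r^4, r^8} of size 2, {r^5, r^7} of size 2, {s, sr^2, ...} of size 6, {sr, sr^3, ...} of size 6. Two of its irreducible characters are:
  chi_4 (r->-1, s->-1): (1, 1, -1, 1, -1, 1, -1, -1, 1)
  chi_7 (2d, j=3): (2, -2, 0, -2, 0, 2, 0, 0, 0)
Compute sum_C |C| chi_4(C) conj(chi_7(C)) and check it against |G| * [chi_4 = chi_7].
Sum = 0; so <chi_4, chi_7> = 0 (distinct irreducibles are orthogonal).

Derivation: Compute term by term over conjugacy classes (|C| * chi_4(C) * conj(chi_7(C))):
  1*(1)*conj(2) + 1*(1)*conj(-2) + 2*(-1)*conj(0) + 2*(1)*conj(-2) + 2*(-1)*conj(0) + 2*(1)*conj(2) + 2*(-1)*conj(0) + 6*(-1)*conj(0) + 6*(1)*conj(0)
  = (2) + (-2) + (0) + (-4) + (0) + (4) + (0) + (0) + (0)
  = 0.
Dividing by |G| = 24 gives 0/24 = 0, matching the row-orthogonality relation <chi_4, chi_7> = [chi_4 = chi_7].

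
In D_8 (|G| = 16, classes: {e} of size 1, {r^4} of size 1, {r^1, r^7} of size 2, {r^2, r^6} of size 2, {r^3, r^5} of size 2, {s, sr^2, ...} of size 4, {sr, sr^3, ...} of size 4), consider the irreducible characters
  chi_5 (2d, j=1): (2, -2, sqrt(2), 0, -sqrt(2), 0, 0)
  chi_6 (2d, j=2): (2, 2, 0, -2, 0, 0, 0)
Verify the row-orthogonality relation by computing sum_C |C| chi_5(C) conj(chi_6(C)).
Sum = 0; so <chi_5, chi_6> = 0 (distinct irreducibles are orthogonal).

Justification: Compute term by term over conjugacy classes (|C| * chi_5(C) * conj(chi_6(C))):
  1*(2)*conj(2) + 1*(-2)*conj(2) + 2*(sqrt(2))*conj(0) + 2*(0)*conj(-2) + 2*(-sqrt(2))*conj(0) + 4*(0)*conj(0) + 4*(0)*conj(0)
  = (4) + (-4) + (0) + (0) + (0) + (0) + (0)
  = 0.
Dividing by |G| = 16 gives 0/16 = 0, matching the row-orthogonality relation <chi_5, chi_6> = [chi_5 = chi_6].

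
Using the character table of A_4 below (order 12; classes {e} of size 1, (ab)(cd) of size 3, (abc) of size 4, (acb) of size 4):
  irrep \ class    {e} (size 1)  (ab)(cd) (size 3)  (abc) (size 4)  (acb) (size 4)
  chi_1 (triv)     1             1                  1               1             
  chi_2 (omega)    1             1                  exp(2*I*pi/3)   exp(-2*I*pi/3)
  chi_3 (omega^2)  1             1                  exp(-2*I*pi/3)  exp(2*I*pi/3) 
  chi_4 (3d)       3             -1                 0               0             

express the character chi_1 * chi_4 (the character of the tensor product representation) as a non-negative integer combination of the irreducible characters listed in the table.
chi_1 tensor chi_4 = chi_4 (all other irreducibles have multiplicity 0).

Justification: The character of a tensor product is the pointwise product (chi_1 * chi_4)(C) = chi_1(C) * chi_4(C):
  {e}: (1)*(3), (ab)(cd): (1)*(-1), (abc): (1)*(0), (acb): (1)*(0)
so (chi_1 * chi_4) takes values
  {e} -> 3, (ab)(cd) -> -1, (abc) -> 0, (acb) -> 0.
Now take the inner product of this character with each irreducible chi from the table, <chi_1*chi_4, chi> = (1/12) sum_C |C| (chi_1*chi_4)(C) conj(chi(C)):
  <chi_1*chi_4, chi_1> = (1/12)[1*(3)*conj(1) + 3*(-1)*conj(1) + 4*(0)*conj(1) + 4*(0)*conj(1)]
      = (1/12)[(3) + (-3) + (0) + (0)] = 0/12 = 0
  <chi_1*chi_4, chi_2> = (1/12)[1*(3)*conj(1) + 3*(-1)*conj(1) + 4*(0)*conj(exp(2*I*pi/3)) + 4*(0)*conj(exp(-2*I*pi/3))]
      = (1/12)[(3) + (-3) + (0) + (0)] = 0/12 = 0
  <chi_1*chi_4, chi_3> = (1/12)[1*(3)*conj(1) + 3*(-1)*conj(1) + 4*(0)*conj(exp(-2*I*pi/3)) + 4*(0)*conj(exp(2*I*pi/3))]
      = (1/12)[(3) + (-3) + (0) + (0)] = 0/12 = 0
  <chi_1*chi_4, chi_4> = (1/12)[1*(3)*conj(3) + 3*(-1)*conj(-1) + 4*(0)*conj(0) + 4*(0)*conj(0)]
      = (1/12)[(9) + (3) + (0) + (0)] = 12/12 = 1
(Exp terms are combined using exp(i*s)*conj(exp(i*t)) = exp(i*(s-t)), and sums of them are collapsed using the identity that for every m > 1 the m distinct m-th roots of unity sum to 0, e.g. 1 + exp(2*I*pi/3) + exp(-2*I*pi/3) = 0.)
Hence the multiplicities are chi_4: 1. Dimension check: dim(chi_1)*dim(chi_4) = 1*3 = 3 and sum (mult * dim) = 1*3 = 3.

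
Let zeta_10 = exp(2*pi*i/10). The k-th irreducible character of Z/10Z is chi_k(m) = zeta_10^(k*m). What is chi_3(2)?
chi_3(2) = zeta_10^6 = exp(-4*I*pi/5)

chi_3(2) = zeta_10^(3*2) = zeta_10^6. Since zeta_10^10 = 1, this equals zeta_10^6 = exp(2*pi*i*6/10) = exp(-4*I*pi/5).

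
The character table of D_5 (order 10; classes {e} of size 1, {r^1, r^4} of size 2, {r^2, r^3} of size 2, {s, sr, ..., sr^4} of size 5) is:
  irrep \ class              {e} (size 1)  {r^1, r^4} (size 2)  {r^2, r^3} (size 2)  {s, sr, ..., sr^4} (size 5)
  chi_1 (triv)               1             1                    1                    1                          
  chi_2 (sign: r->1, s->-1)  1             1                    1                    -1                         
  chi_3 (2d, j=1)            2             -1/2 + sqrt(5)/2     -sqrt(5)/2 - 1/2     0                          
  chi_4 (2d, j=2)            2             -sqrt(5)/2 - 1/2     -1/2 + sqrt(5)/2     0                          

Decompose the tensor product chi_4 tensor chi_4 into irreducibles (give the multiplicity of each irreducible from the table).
chi_4 tensor chi_4 = chi_1 + chi_2 + chi_3 (all other irreducibles have multiplicity 0).

Explanation: The character of a tensor product is the pointwise product (chi_4 * chi_4)(C) = chi_4(C) * chi_4(C):
  {e}: (2)*(2), {r^1, r^4}: (-sqrt(5)/2 - 1/2)*(-sqrt(5)/2 - 1/2), {r^2, r^3}: (-1/2 + sqrt(5)/2)*(-1/2 + sqrt(5)/2), {s, sr, ..., sr^4}: (0)*(0)
so (chi_4 * chi_4) takes values
  {e} -> 4, {r^1, r^4} -> sqrt(5)/2 + 3/2, {r^2, r^3} -> 3/2 - sqrt(5)/2, {s, sr, ..., sr^4} -> 0.
Now take the inner product of this character with each irreducible chi from the table, <chi_4*chi_4, chi> = (1/10) sum_C |C| (chi_4*chi_4)(C) conj(chi(C)):
  <chi_4*chi_4, chi_1> = (1/10)[1*(4)*conj(1) + 2*(sqrt(5)/2 + 3/2)*conj(1) + 2*(3/2 - sqrt(5)/2)*conj(1) + 5*(0)*conj(1)]
      = (1/10)[(4) + (sqrt(5) + 3) + (3 - sqrt(5)) + (0)] = 10/10 = 1
  <chi_4*chi_4, chi_2> = (1/10)[1*(4)*conj(1) + 2*(sqrt(5)/2 + 3/2)*conj(1) + 2*(3/2 - sqrt(5)/2)*conj(1) + 5*(0)*conj(-1)]
      = (1/10)[(4) + (sqrt(5) + 3) + (3 - sqrt(5)) + (0)] = 10/10 = 1
  <chi_4*chi_4, chi_3> = (1/10)[1*(4)*conj(2) + 2*(sqrt(5)/2 + 3/2)*conj(-1/2 + sqrt(5)/2) + 2*(3/2 - sqrt(5)/2)*conj(-sqrt(5)/2 - 1/2) + 5*(0)*conj(0)]
      = (1/10)[(8) + (1 + sqrt(5)) + (1 - sqrt(5)) + (0)] = 10/10 = 1
  <chi_4*chi_4, chi_4> = (1/10)[1*(4)*conj(2) + 2*(sqrt(5)/2 + 3/2)*conj(-sqrt(5)/2 - 1/2) + 2*(3/2 - sqrt(5)/2)*conj(-1/2 + sqrt(5)/2) + 5*(0)*conj(0)]
      = (1/10)[(8) + (-2*sqrt(5) - 4) + (-4 + 2*sqrt(5)) + (0)] = 0/10 = 0
Hence the multiplicities are chi_1: 1, chi_2: 1, chi_3: 1. Dimension check: dim(chi_4)*dim(chi_4) = 2*2 = 4 and sum (mult * dim) = 1*1 + 1*1 + 1*2 = 4.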